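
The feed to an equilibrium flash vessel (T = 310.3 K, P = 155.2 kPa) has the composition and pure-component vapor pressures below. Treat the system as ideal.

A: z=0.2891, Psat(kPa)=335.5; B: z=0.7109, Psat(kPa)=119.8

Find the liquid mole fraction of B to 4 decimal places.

Raoult's law: Kᵢ = Pᵢˢᵃᵗ/P = Pᵢˢᵃᵗ/155.2.
  K_A = 335.5/155.2 = 2.161727, K_B = 119.8/155.2 = 0.771907
Newton iteration, β⁰ = 0.5:
  β = 0.5000: g = 0.02943, g' = -0.2032 → β = 0.6448
  β = 0.6448: g = 0.00191, g' = -0.1784 → β = 0.6555
Converged at β = 0.6555.
Compositions from xᵢ = zᵢ/(1+β(Kᵢ−1)), yᵢ = Kᵢxᵢ:
  A: x = 0.1641, y = 0.3548
  B: x = 0.8359, y = 0.6452

x_B = 0.8359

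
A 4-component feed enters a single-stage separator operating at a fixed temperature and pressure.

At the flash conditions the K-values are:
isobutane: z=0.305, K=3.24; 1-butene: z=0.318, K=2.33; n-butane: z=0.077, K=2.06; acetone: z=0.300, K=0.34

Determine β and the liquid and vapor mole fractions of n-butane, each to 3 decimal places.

β = 0.875, x_n-butane = 0.040, y_n-butane = 0.082

Newton–Raphson from β = 0.5:
  β = 0.500: g = 0.3341, g' = -0.871 → β = 0.883
  β = 0.883: g = -0.0089, g' = -1.066 → β = 0.875
Converged at β = 0.875.
Compositions from xᵢ = zᵢ/(1+β(Kᵢ−1)), yᵢ = Kᵢxᵢ:
  isobutane: x = 0.103, y = 0.334
  1-butene: x = 0.147, y = 0.342
  n-butane: x = 0.040, y = 0.082
  acetone: x = 0.710, y = 0.241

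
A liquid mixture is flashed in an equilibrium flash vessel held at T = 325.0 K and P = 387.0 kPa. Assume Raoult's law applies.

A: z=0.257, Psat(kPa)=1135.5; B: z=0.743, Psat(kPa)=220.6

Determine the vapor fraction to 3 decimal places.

ψ = 0.214

Raoult's law: Kᵢ = Pᵢˢᵃᵗ/P = Pᵢˢᵃᵗ/387.0.
  K_A = 1135.5/387.0 = 2.93411, K_B = 220.6/387.0 = 0.57003
Binary case is linear: z₁(K₁−1)(1+ψ(K₂−1)) + z₂(K₂−1)(1+ψ(K₁−1)) = 0
⇒ ψ = [z₁(K₁−1)+z₂(K₂−1)] / [−(K₁−1)(K₂−1)] = 0.1776/0.8316 = 0.214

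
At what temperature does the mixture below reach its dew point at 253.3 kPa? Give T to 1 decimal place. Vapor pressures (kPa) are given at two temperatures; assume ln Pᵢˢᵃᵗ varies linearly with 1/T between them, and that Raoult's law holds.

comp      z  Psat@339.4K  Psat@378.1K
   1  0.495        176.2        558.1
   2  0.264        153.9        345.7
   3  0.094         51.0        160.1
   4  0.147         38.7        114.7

Dew-point temperature: Σzᵢ·P/Pᵢˢᵃᵗ(T) = 1. Interpolate ln Pᵢˢᵃᵗ = aᵢ + bᵢ/T.
  T = 339.4 K: ΣzᵢP/Pᵢˢᵃᵗ = 2.5751
  T = 378.1 K: ΣzᵢP/Pᵢˢᵃᵗ = 0.8914
  T = 358.8 K: ΣzᵢP/Pᵢˢᵃᵗ = 1.4675
  T = 368.5 K: ΣzᵢP/Pᵢˢᵃᵗ = 1.1343
  T = 373.3 K: ΣzᵢP/Pᵢˢᵃᵗ = 1.0039
  T = 375.7 K: ΣzᵢP/Pᵢˢᵃᵗ = 0.9456
Interpolating between 373.3 K and 375.7 K gives T ≈ 373.5 K.

T = 373.5 K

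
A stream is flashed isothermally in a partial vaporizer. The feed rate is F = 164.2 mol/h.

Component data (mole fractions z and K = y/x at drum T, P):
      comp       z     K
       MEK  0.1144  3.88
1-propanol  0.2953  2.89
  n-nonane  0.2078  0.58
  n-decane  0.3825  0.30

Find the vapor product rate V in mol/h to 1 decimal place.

Let β = V/F and solve Σ zᵢ(Kᵢ−1)/(1+β(Kᵢ−1)) = 0.
Check two-phase: ΣzᵢKᵢ = 1.5326 > 1 and Σzᵢ/Kᵢ = 1.7649 > 1, so g(0) = 0.5326 > 0 and g(1) = -0.7649 < 0.
Newton–Raphson from β = 0.5:
  β = 0.5000: g = -0.10042, g' = -0.9406 → β = 0.3932
  β = 0.3932: g = 0.00068, g' = -0.9652 → β = 0.3939
Converged at β = 0.3939.
Then V = β·F = 0.3939·164.2 = 64.7 mol/h and L = F − V = 99.5 mol/h.

V = 64.7 mol/h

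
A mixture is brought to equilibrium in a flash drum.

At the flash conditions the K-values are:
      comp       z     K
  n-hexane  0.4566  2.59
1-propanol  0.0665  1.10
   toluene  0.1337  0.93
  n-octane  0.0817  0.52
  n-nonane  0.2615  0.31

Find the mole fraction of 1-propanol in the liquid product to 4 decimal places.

Rachford–Rice: g(V/F) = Σ zᵢ(Kᵢ−1)/(1+V/F(Kᵢ−1)) = 0.
Feasibility: ΣzᵢKᵢ = 1.5036, Σzᵢ/Kᵢ = 1.3812 — both > 1, two phases present.
Newton iteration, V/F⁰ = 0.5:
  V/F = 0.5000: g = 0.07402, g' = -0.6824 → V/F = 0.6085
  V/F = 0.6085: g = -0.00091, g' = -0.7070 → V/F = 0.6072
Converged at V/F = 0.6072.
Compositions from xᵢ = zᵢ/(1+V/F(Kᵢ−1)), yᵢ = Kᵢxᵢ:
  n-hexane: x = 0.2323, y = 0.6017
  1-propanol: x = 0.0627, y = 0.0690
  toluene: x = 0.1396, y = 0.1299
  n-octane: x = 0.1153, y = 0.0600
  n-nonane: x = 0.4500, y = 0.1395

x_1-propanol = 0.0627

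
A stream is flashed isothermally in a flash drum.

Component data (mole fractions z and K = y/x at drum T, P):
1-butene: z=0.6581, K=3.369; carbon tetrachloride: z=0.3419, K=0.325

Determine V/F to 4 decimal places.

Material balance + equilibrium reduce to Σ zᵢ(Kᵢ−1)/(1+V/F(Kᵢ−1)) = 0.
Check two-phase: ΣzᵢKᵢ = 2.3283 > 1 and Σzᵢ/Kᵢ = 1.2473 > 1, so g(0) = 1.3283 > 0 and g(1) = -0.2473 < 0.
Newton iteration, V/F⁰ = 0.5:
  V/F = 0.5000: g = 0.36533, g' = -1.1289 → V/F = 0.8236
  V/F = 0.8236: g = 0.00856, g' = -1.2141 → V/F = 0.8307
  V/F = 0.8307: g = -0.00004, g' = -1.2265 → V/F = 0.8306
Converged at V/F = 0.8306.

V/F = 0.8306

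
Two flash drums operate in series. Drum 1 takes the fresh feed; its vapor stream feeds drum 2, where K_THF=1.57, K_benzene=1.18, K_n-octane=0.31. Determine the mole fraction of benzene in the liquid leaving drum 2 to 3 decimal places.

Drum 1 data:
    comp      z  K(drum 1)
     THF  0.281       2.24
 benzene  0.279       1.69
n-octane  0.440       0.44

Drum 1:
Material balance + equilibrium reduce to Σ zᵢ(Kᵢ−1)/(1+ψ₁(Kᵢ−1)) = 0.
Feasibility: ΣzᵢKᵢ = 1.295, Σzᵢ/Kᵢ = 1.291 — both > 1, two phases present.
Newton–Raphson from ψ₁ = 0.64:
  ψ₁ = 0.640: g = -0.0562, g' = -0.533 → ψ₁ = 0.535
  ψ₁ = 0.535: g = -0.0015, g' = -0.508 → ψ₁ = 0.532
Converged at ψ₁ = 0.532.
Drum-1 compositions:
  THF: x = 0.169, y = 0.379
  benzene: x = 0.204, y = 0.345
  n-octane: x = 0.627, y = 0.276
Drum-2 feed = drum-1 vapor: z₂ = (0.3794, 0.3450, 0.2757).
Drum 2:
Let ψ₂ = V/F and solve Σ zᵢ(Kᵢ−1)/(1+ψ₂(Kᵢ−1)) = 0.
Feasibility: ΣzᵢKᵢ = 1.088, Σzᵢ/Kᵢ = 1.423 — both > 1, two phases present.
Newton iteration, ψ₂⁰ = 0.41:
  ψ₂ = 0.410: g = -0.0321, g' = -0.346 → ψ₂ = 0.317
  ψ₂ = 0.317: g = -0.0016, g' = -0.313 → ψ₂ = 0.312
Converged at ψ₂ = 0.312.
  THF: x = 0.322, y = 0.506
  benzene: x = 0.327, y = 0.385
  n-octane: x = 0.351, y = 0.109

x_benzene (drum 2) = 0.327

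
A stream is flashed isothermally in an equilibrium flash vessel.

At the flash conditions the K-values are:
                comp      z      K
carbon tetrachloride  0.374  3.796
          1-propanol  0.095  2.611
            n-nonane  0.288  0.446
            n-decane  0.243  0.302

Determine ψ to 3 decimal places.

Newton iteration, ψ⁰ = 0.68:
  ψ = 0.680: g = -0.1454, g' = -1.060 → ψ = 0.543
  ψ = 0.543: g = -0.0043, g' = -1.019 → ψ = 0.539
Converged at ψ = 0.539.

ψ = 0.539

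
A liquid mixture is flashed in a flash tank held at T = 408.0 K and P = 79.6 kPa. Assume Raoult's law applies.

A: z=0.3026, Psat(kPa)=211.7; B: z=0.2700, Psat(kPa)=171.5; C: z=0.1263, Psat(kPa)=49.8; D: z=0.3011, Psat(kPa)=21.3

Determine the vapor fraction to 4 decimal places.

ψ = 0.5786

Raoult's law: Kᵢ = Pᵢˢᵃᵗ/P = Pᵢˢᵃᵗ/79.6.
  K_A = 211.7/79.6 = 2.659548, K_B = 171.5/79.6 = 2.154523, K_C = 49.8/79.6 = 0.625628, K_D = 21.3/79.6 = 0.267588
Material balance + equilibrium reduce to Σ zᵢ(Kᵢ−1)/(1+ψ(Kᵢ−1)) = 0.
Feasibility: ΣzᵢKᵢ = 1.5461, Σzᵢ/Kᵢ = 1.5662 — both > 1, two phases present.
Iterate (Newton) starting at ψ = 0.47:
  ψ = 0.4700: g = 0.09053, g' = -0.8159 → ψ = 0.5809
  ψ = 0.5809: g = -0.00203, g' = -0.8632 → ψ = 0.5786
Converged at ψ = 0.5786.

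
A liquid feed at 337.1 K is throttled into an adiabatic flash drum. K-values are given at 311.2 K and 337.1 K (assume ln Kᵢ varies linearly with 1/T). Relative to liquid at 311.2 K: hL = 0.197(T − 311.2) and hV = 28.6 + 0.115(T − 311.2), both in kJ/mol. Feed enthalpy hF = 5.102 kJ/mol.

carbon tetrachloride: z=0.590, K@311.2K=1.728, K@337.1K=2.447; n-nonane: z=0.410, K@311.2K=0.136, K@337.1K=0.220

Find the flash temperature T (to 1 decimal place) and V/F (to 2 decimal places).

Adiabatic flash: solve Rachford–Rice at each trial T, then check hF = ψ·hV(T) + (1−ψ)·hL(T).
  T = 311.2 K: K = (1.728, 0.136), RR gives ψ = 0.120, H_out = 3.423 kJ/mol
  T = 337.1 K: K = (2.447, 0.220), RR gives ψ = 0.473, H_out = 17.627 kJ/mol
  T = 324.1 K: K = (2.069, 0.174), RR gives ψ = 0.331, H_out = 11.665 kJ/mol
  T = 317.6 K: K = (1.893, 0.154), RR gives ψ = 0.239, H_out = 7.958 kJ/mol
  T = 314.4 K: K = (1.810, 0.145), RR gives ψ = 0.184, H_out = 5.831 kJ/mol
  T = 312.8 K: K = (1.768, 0.140), RR gives ψ = 0.153, H_out = 4.667 kJ/mol
Linear interpolation between T = 312.8 (H_out = 4.667) and T = 314.4 (H_out = 5.831) on hF = 5.102 gives T ≈ 313.4 K, at which ψ = 0.16.

T = 313.4 K, V/F = 0.16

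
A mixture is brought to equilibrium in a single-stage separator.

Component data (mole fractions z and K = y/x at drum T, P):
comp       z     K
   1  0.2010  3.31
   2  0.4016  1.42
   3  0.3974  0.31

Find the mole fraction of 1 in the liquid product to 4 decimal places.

x_1 = 0.1032

Material balance + equilibrium reduce to Σ zᵢ(Kᵢ−1)/(1+V/F(Kᵢ−1)) = 0.
g(0) = ΣzᵢKᵢ − 1 = 0.3588 and g(1) = 1 − Σzᵢ/Kᵢ = -0.6255, so a root lies in (0, 1).
Iterate (Newton) starting at V/F = 0.5:
  V/F = 0.5000: g = -0.06378, g' = -0.7203 → V/F = 0.4115
  V/F = 0.4115: g = -0.00105, g' = -0.7024 → V/F = 0.4100
Converged at V/F = 0.4100.
Compositions from xᵢ = zᵢ/(1+V/F(Kᵢ−1)), yᵢ = Kᵢxᵢ:
  1: x = 0.1032, y = 0.3417
  2: x = 0.3426, y = 0.4865
  3: x = 0.5542, y = 0.1718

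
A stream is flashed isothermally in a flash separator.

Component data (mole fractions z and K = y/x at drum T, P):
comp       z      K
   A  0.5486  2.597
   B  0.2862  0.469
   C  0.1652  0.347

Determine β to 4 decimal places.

β = 0.6640

Newton iteration, β⁰ = 0.5:
  β = 0.5000: g = 0.12006, g' = -0.7374 → β = 0.6628
  β = 0.6628: g = 0.00091, g' = -0.7413 → β = 0.6640
Converged at β = 0.6640.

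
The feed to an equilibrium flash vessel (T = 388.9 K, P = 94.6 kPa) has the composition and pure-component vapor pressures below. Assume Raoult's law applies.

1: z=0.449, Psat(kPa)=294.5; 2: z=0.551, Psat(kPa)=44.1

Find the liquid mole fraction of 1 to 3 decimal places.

Raoult's law: Kᵢ = Pᵢˢᵃᵗ/P = Pᵢˢᵃᵗ/94.6.
  K_1 = 294.5/94.6 = 3.11311, K_2 = 44.1/94.6 = 0.46617
Rachford–Rice: g(V/F) = Σ zᵢ(Kᵢ−1)/(1+V/F(Kᵢ−1)) = 0.
g(0) = ΣzᵢKᵢ − 1 = 0.655 and g(1) = 1 − Σzᵢ/Kᵢ = -0.326, so a root lies in (0, 1).
Newton iteration, V/F⁰ = 0.47:
  V/F = 0.470: g = 0.0834, g' = -0.784 → V/F = 0.576
  V/F = 0.576: g = 0.0030, g' = -0.735 → V/F = 0.580
Converged at V/F = 0.580.
Compositions from xᵢ = zᵢ/(1+V/F(Kᵢ−1)), yᵢ = Kᵢxᵢ:
  1: x = 0.202, y = 0.628
  2: x = 0.798, y = 0.372

x_1 = 0.202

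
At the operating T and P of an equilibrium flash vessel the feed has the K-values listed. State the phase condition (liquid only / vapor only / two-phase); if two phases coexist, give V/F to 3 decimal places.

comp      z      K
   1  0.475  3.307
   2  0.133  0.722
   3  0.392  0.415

two-phase, V/F = 0.680

ΣzᵢKᵢ = 1.830; Σzᵢ/Kᵢ = 1.272.
Both exceed 1, so a two-phase solution exists.
Material balance + equilibrium reduce to Σ zᵢ(Kᵢ−1)/(1+ψ(Kᵢ−1)) = 0.
Iterate (Newton) starting at ψ = 0.5:
  ψ = 0.500: g = 0.1418, g' = -0.827 → ψ = 0.671
  ψ = 0.671: g = 0.0068, g' = -0.768 → ψ = 0.680
Converged at ψ = 0.680.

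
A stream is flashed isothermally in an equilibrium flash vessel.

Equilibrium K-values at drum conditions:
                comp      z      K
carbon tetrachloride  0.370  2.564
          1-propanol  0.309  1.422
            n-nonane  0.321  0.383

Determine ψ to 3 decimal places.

Newton iteration, ψ⁰ = 0.5:
  ψ = 0.500: g = 0.1460, g' = -0.578 → ψ = 0.753
  ψ = 0.753: g = -0.0049, g' = -0.649 → ψ = 0.745
Converged at ψ = 0.745.

ψ = 0.745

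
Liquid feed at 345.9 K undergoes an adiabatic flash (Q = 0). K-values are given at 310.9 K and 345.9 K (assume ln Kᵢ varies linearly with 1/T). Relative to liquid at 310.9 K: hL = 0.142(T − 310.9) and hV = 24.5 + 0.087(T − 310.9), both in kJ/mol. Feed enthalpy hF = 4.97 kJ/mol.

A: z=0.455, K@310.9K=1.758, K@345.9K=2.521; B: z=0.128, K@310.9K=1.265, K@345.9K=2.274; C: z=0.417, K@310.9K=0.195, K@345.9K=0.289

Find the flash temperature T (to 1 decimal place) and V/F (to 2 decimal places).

Adiabatic flash: solve Rachford–Rice at each trial T, then check hF = ψ·hV(T) + (1−ψ)·hL(T).
  T = 310.9 K: K = (1.758, 1.265, 0.195), RR gives ψ = 0.079, H_out = 1.942 kJ/mol
  T = 345.9 K: K = (2.521, 2.274, 0.289), RR gives ψ = 0.535, H_out = 17.048 kJ/mol
  T = 328.4 K: K = (2.126, 1.723, 0.240), RR gives ψ = 0.362, H_out = 11.003 kJ/mol
  T = 319.6 K: K = (1.937, 1.481, 0.217), RR gives ψ = 0.242, H_out = 7.039 kJ/mol
  T = 315.2 K: K = (1.846, 1.369, 0.206), RR gives ψ = 0.167, H_out = 4.651 kJ/mol
  T = 317.4 K: K = (1.891, 1.424, 0.211), RR gives ψ = 0.206, H_out = 5.887 kJ/mol
Linear interpolation between T = 315.2 (H_out = 4.651) and T = 317.4 (H_out = 5.887) on hF = 4.97 gives T ≈ 315.8 K, at which ψ = 0.18.

T = 315.8 K, V/F = 0.18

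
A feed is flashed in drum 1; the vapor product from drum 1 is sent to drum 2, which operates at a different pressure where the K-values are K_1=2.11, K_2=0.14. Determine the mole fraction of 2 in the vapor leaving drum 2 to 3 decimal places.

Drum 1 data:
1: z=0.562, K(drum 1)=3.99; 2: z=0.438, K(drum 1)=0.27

y_2 (drum 2) = 0.079

Drum 1:
Let ψ₁ = V/F and solve Σ zᵢ(Kᵢ−1)/(1+ψ₁(Kᵢ−1)) = 0.
g(0) = ΣzᵢKᵢ − 1 = 1.361 and g(1) = 1 − Σzᵢ/Kᵢ = -0.763, so a root lies in (0, 1).
Binary case is linear: z₁(K₁−1)(1+ψ₁(K₂−1)) + z₂(K₂−1)(1+ψ₁(K₁−1)) = 0
⇒ ψ₁ = [z₁(K₁−1)+z₂(K₂−1)] / [−(K₁−1)(K₂−1)] = 1.3606/2.1827 = 0.623
Drum-1 compositions:
  1: x = 0.196, y = 0.783
  2: x = 0.804, y = 0.217
Drum-2 feed = drum-1 vapor: z₂ = (0.7830, 0.2170).
Drum 2:
Let ψ₂ = V/F and solve Σ zᵢ(Kᵢ−1)/(1+ψ₂(Kᵢ−1)) = 0.
Feasibility: ΣzᵢKᵢ = 1.682, Σzᵢ/Kᵢ = 1.921 — both > 1, two phases present.
Binary case is linear: z₁(K₁−1)(1+ψ₂(K₂−1)) + z₂(K₂−1)(1+ψ₂(K₁−1)) = 0
⇒ ψ₂ = [z₁(K₁−1)+z₂(K₂−1)] / [−(K₁−1)(K₂−1)] = 0.6825/0.9546 = 0.715
  1: x = 0.437, y = 0.921
  2: x = 0.563, y = 0.079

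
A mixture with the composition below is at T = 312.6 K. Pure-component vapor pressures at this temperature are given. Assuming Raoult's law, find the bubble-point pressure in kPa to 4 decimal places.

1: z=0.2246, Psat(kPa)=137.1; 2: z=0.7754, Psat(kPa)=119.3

At the bubble point ψ → 0, so ΣzᵢKᵢ = 1 with Kᵢ = Pᵢˢᵃᵗ/P ⇒ P = ΣzᵢPᵢˢᵃᵗ.
P = 0.2246·137.1 + 0.7754·119.3 = 123.2979 kPa

Pbub = 123.2979 kPa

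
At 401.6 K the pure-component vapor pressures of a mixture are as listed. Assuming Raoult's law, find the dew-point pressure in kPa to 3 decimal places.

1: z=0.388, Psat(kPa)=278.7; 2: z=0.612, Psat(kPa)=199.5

Pdew = 224.223 kPa

At the dew point ψ → 1, so Σzᵢ/Kᵢ = 1 with Kᵢ = Pᵢˢᵃᵗ/P ⇒ 1/P = Σzᵢ/Pᵢˢᵃᵗ.
1/P = 0.388/278.7 + 0.612/199.5 = 0.004460 ⇒ P = 224.223 kPa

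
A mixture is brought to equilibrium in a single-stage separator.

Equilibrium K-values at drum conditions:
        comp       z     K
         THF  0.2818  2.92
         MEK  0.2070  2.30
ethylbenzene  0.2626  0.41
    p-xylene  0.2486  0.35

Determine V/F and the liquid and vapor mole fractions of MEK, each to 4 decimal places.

V/F = 0.4754, x_MEK = 0.1279, y_MEK = 0.2942

Material balance + equilibrium reduce to Σ zᵢ(Kᵢ−1)/(1+V/F(Kᵢ−1)) = 0.
Check two-phase: ΣzᵢKᵢ = 1.4936 > 1 and Σzᵢ/Kᵢ = 1.5373 > 1, so g(0) = 0.4936 > 0 and g(1) = -0.5373 < 0.
Newton–Raphson from V/F = 0.5:
  V/F = 0.5000: g = -0.02002, g' = -0.8134 → V/F = 0.4754
Converged at V/F = 0.4754.
Compositions from xᵢ = zᵢ/(1+V/F(Kᵢ−1)), yᵢ = Kᵢxᵢ:
  THF: x = 0.1473, y = 0.4302
  MEK: x = 0.1279, y = 0.2942
  ethylbenzene: x = 0.3650, y = 0.1496
  p-xylene: x = 0.3598, y = 0.1259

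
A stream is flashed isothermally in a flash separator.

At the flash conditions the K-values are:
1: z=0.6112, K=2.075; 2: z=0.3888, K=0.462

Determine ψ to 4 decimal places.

ψ = 0.7744

Rachford–Rice: g(ψ) = Σ zᵢ(Kᵢ−1)/(1+ψ(Kᵢ−1)) = 0.
Feasibility: ΣzᵢKᵢ = 1.4479, Σzᵢ/Kᵢ = 1.1361 — both > 1, two phases present.
Binary case is linear: z₁(K₁−1)(1+ψ(K₂−1)) + z₂(K₂−1)(1+ψ(K₁−1)) = 0
⇒ ψ = [z₁(K₁−1)+z₂(K₂−1)] / [−(K₁−1)(K₂−1)] = 0.44787/0.57835 = 0.7744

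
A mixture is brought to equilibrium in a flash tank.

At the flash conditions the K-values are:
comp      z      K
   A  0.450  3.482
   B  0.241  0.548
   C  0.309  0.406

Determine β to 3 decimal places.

β = 0.618

Rachford–Rice: g(β) = Σ zᵢ(Kᵢ−1)/(1+β(Kᵢ−1)) = 0.
Feasibility: ΣzᵢKᵢ = 1.824, Σzᵢ/Kᵢ = 1.330 — both > 1, two phases present.
Newton–Raphson from β = 0.48:
  β = 0.480: g = 0.1138, g' = -0.871 → β = 0.611
  β = 0.611: g = 0.0055, g' = -0.800 → β = 0.618
Converged at β = 0.618.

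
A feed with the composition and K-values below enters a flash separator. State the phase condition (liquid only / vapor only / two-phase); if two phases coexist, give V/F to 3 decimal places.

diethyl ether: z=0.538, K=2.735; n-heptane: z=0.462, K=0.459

ΣzᵢKᵢ = 1.683; Σzᵢ/Kᵢ = 1.203.
Both exceed 1, so a two-phase solution exists.
Binary case is linear: z₁(K₁−1)(1+ψ(K₂−1)) + z₂(K₂−1)(1+ψ(K₁−1)) = 0
⇒ ψ = [z₁(K₁−1)+z₂(K₂−1)] / [−(K₁−1)(K₂−1)] = 0.6835/0.9386 = 0.728

two-phase, V/F = 0.728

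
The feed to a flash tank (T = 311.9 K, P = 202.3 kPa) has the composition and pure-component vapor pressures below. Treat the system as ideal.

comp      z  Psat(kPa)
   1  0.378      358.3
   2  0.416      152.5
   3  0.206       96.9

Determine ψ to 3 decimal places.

Raoult's law: Kᵢ = Pᵢˢᵃᵗ/P = Pᵢˢᵃᵗ/202.3.
  K_1 = 358.3/202.3 = 1.77113, K_2 = 152.5/202.3 = 0.75383, K_3 = 96.9/202.3 = 0.47899
Let ψ = V/F and solve Σ zᵢ(Kᵢ−1)/(1+ψ(Kᵢ−1)) = 0.
Check two-phase: ΣzᵢKᵢ = 1.082 > 1 and Σzᵢ/Kᵢ = 1.195 > 1, so g(0) = 0.082 > 0 and g(1) = -0.195 < 0.
Newton–Raphson from ψ = 0.39:
  ψ = 0.390: g = -0.0239, g' = -0.252 → ψ = 0.295
  ψ = 0.295: g = 0.0002, g' = -0.257 → ψ = 0.296
Converged at ψ = 0.296.

ψ = 0.296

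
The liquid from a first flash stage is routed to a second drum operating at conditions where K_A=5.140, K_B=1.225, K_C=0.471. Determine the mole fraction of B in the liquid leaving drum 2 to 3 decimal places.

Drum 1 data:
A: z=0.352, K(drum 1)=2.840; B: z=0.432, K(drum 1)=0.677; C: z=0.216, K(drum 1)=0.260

Drum 1:
Iterate (Newton) starting at ψ₁ = 0.5:
  ψ₁ = 0.500: g = -0.0828, g' = -0.685 → ψ₁ = 0.379
  ψ₁ = 0.379: g = 0.0003, g' = -0.701 → ψ₁ = 0.380
Converged at ψ₁ = 0.380.
Drum-1 compositions:
  A: x = 0.207, y = 0.589
  B: x = 0.492, y = 0.333
  C: x = 0.300, y = 0.078
Drum-2 feed = drum-1 liquid: z₂ = (0.2072, 0.4924, 0.3004).
Drum 2:
Newton iteration, ψ₂⁰ = 0.55:
  ψ₂ = 0.550: g = 0.1363, g' = -0.518 → ψ₂ = 0.813
  ψ₂ = 0.813: g = 0.0112, g' = -0.463 → ψ₂ = 0.838
  ψ₂ = 0.838: g = -0.0000, g' = -0.467 → ψ₂ = 0.837
Converged at ψ₂ = 0.837.
  A: x = 0.046, y = 0.238
  B: x = 0.414, y = 0.508
  C: x = 0.539, y = 0.254

x_B (drum 2) = 0.414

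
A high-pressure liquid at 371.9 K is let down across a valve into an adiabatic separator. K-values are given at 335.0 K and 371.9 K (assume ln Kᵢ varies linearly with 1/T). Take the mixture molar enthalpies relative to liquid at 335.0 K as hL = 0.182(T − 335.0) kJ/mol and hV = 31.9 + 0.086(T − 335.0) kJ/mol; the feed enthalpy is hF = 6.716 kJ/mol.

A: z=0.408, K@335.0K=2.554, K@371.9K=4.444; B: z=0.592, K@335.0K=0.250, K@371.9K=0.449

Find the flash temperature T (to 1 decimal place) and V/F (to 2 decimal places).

Adiabatic flash: solve Rachford–Rice at each trial T, then check hF = ψ·hV(T) + (1−ψ)·hL(T).
  T = 335.0 K: K = (2.554, 0.250), RR gives ψ = 0.163, H_out = 5.201 kJ/mol
  T = 371.9 K: K = (4.444, 0.449), RR gives ψ = 0.569, H_out = 22.839 kJ/mol
  T = 353.4 K: K = (3.415, 0.340), RR gives ψ = 0.373, H_out = 14.589 kJ/mol
  T = 344.2 K: K = (2.965, 0.293), RR gives ψ = 0.276, H_out = 10.222 kJ/mol
  T = 339.6 K: K = (2.755, 0.271), RR gives ψ = 0.222, H_out = 7.825 kJ/mol
  T = 337.3 K: K = (2.653, 0.260), RR gives ψ = 0.193, H_out = 6.546 kJ/mol
Linear interpolation between T = 337.3 (H_out = 6.546) and T = 339.6 (H_out = 7.825) on hF = 6.716 gives T ≈ 337.6 K, at which ψ = 0.20.

T = 337.6 K, V/F = 0.20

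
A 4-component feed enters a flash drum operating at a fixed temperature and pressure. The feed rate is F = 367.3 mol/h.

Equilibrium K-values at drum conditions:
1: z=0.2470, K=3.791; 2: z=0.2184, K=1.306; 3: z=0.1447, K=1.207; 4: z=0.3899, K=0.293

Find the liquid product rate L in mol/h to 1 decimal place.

L = 207.6 mol/h

Iterate (Newton) starting at β = 0.5:
  β = 0.5000: g = -0.05350, g' = -0.8221 → β = 0.4349
  β = 0.4349: g = -0.00020, g' = -0.8201 → β = 0.4347
Converged at β = 0.4347.
Then V = β·F = 0.4347·367.3 = 159.7 mol/h and L = F − V = 207.6 mol/h.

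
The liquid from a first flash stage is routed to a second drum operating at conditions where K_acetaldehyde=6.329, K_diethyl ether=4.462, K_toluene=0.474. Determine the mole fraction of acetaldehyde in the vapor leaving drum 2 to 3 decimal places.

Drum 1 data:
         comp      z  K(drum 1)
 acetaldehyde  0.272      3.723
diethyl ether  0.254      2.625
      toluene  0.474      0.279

Drum 1:
Material balance + equilibrium reduce to Σ zᵢ(Kᵢ−1)/(1+ψ₁(Kᵢ−1)) = 0.
Feasibility: ΣzᵢKᵢ = 1.812, Σzᵢ/Kᵢ = 1.869 — both > 1, two phases present.
Iterate (Newton) starting at ψ₁ = 0.44:
  ψ₁ = 0.440: g = 0.0771, g' = -1.174 → ψ₁ = 0.506
Converged at ψ₁ = 0.506.
Drum-1 compositions:
  acetaldehyde: x = 0.114, y = 0.426
  diethyl ether: x = 0.139, y = 0.366
  toluene: x = 0.746, y = 0.208
Drum-2 feed = drum-1 liquid: z₂ = (0.1144, 0.1394, 0.7462).
Drum 2:
Material balance + equilibrium reduce to Σ zᵢ(Kᵢ−1)/(1+ψ₂(Kᵢ−1)) = 0.
Check two-phase: ΣzᵢKᵢ = 1.700 > 1 and Σzᵢ/Kᵢ = 1.624 > 1, so g(0) = 0.700 > 0 and g(1) = -0.624 < 0.
Newton–Raphson from ψ₂ = 0.5:
  ψ₂ = 0.500: g = -0.1895, g' = -0.846 → ψ₂ = 0.276
  ψ₂ = 0.276: g = 0.0343, g' = -1.252 → ψ₂ = 0.303
  ψ₂ = 0.303: g = 0.0012, g' = -1.164 → ψ₂ = 0.305
Converged at ψ₂ = 0.305.
  acetaldehyde: x = 0.044, y = 0.276
  diethyl ether: x = 0.068, y = 0.303
  toluene: x = 0.889, y = 0.421

y_acetaldehyde (drum 2) = 0.276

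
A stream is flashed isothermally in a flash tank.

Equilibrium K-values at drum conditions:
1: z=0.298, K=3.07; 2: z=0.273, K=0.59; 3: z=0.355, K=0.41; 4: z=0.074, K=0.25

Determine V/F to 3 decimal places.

Rachford–Rice: g(V/F) = Σ zᵢ(Kᵢ−1)/(1+V/F(Kᵢ−1)) = 0.
g(0) = ΣzᵢKᵢ − 1 = 0.240 and g(1) = 1 − Σzᵢ/Kᵢ = -0.722, so a root lies in (0, 1).
Newton iteration, V/F⁰ = 0.31:
  V/F = 0.310: g = -0.0811, g' = -0.790 → V/F = 0.207
  V/F = 0.207: g = 0.0050, g' = -0.899 → V/F = 0.213
Converged at V/F = 0.213.

V/F = 0.213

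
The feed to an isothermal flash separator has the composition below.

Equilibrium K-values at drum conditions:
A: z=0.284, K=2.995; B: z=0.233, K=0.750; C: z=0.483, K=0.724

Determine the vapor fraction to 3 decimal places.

Material balance + equilibrium reduce to Σ zᵢ(Kᵢ−1)/(1+ψ(Kᵢ−1)) = 0.
Check two-phase: ΣzᵢKᵢ = 1.375 > 1 and Σzᵢ/Kᵢ = 1.073 > 1, so g(0) = 0.375 > 0 and g(1) = -0.073 < 0.
Newton iteration, ψ⁰ = 0.5:
  ψ = 0.500: g = 0.0624, g' = -0.352 → ψ = 0.677
  ψ = 0.677: g = 0.0069, g' = -0.281 → ψ = 0.702
Converged at ψ = 0.702.

ψ = 0.702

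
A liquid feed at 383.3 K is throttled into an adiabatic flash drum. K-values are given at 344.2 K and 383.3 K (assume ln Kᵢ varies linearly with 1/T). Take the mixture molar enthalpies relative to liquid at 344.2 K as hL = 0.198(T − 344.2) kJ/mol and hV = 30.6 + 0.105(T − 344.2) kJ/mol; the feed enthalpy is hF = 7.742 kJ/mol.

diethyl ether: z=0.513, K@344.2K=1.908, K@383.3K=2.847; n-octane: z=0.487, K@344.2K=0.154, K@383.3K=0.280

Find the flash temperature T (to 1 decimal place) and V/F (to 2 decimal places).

T = 354.1 K, V/F = 0.20

Adiabatic flash: solve Rachford–Rice at each trial T, then check hF = ψ·hV(T) + (1−ψ)·hL(T).
  T = 344.2 K: K = (1.908, 0.154), RR gives ψ = 0.070, H_out = 2.143 kJ/mol
  T = 383.3 K: K = (2.847, 0.280), RR gives ψ = 0.449, H_out = 19.844 kJ/mol
  T = 363.8 K: K = (2.357, 0.211), RR gives ψ = 0.291, H_out = 12.269 kJ/mol
  T = 354.0 K: K = (2.127, 0.181), RR gives ψ = 0.194, H_out = 7.709 kJ/mol
  T = 358.9 K: K = (2.241, 0.196), RR gives ψ = 0.245, H_out = 10.082 kJ/mol
  T = 356.4 K: K = (2.182, 0.188), RR gives ψ = 0.220, H_out = 8.898 kJ/mol
Linear interpolation between T = 354.0 (H_out = 7.709) and T = 356.4 (H_out = 8.898) on hF = 7.742 gives T ≈ 354.1 K, at which ψ = 0.20.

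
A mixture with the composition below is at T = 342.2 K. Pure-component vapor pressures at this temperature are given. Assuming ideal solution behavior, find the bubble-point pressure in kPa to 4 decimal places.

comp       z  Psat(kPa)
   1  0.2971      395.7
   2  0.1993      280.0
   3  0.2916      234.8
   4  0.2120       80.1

At the bubble point ψ → 0, so ΣzᵢKᵢ = 1 with Kᵢ = Pᵢˢᵃᵗ/P ⇒ P = ΣzᵢPᵢˢᵃᵗ.
P = 0.2971·395.7 + 0.1993·280.0 + 0.2916·234.8 + 0.2120·80.1 = 258.8154 kPa

Pbub = 258.8154 kPa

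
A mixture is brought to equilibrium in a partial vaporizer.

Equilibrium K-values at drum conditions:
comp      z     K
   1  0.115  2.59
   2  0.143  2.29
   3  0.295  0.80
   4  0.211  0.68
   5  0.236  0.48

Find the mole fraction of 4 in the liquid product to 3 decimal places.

Let ψ = V/F and solve Σ zᵢ(Kᵢ−1)/(1+ψ(Kᵢ−1)) = 0.
Feasibility: ΣzᵢKᵢ = 1.118, Σzᵢ/Kᵢ = 1.278 — both > 1, two phases present.
Iterate (Newton) starting at ψ = 0.62:
  ψ = 0.620: g = -0.1381, g' = -0.335 → ψ = 0.208
  ψ = 0.208: g = 0.0114, g' = -0.430 → ψ = 0.234
  ψ = 0.234: g = 0.0002, g' = -0.416 → ψ = 0.235
Converged at ψ = 0.235.
Compositions from xᵢ = zᵢ/(1+ψ(Kᵢ−1)), yᵢ = Kᵢxᵢ:
  1: x = 0.084, y = 0.217
  2: x = 0.110, y = 0.251
  3: x = 0.310, y = 0.248
  4: x = 0.228, y = 0.155
  5: x = 0.269, y = 0.129

x_4 = 0.228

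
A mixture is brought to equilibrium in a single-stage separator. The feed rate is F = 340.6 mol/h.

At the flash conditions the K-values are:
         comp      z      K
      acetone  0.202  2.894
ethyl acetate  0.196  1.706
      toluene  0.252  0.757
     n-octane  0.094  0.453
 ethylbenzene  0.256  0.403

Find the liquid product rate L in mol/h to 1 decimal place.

Let ψ = V/F and solve Σ zᵢ(Kᵢ−1)/(1+ψ(Kᵢ−1)) = 0.
Feasibility: ΣzᵢKᵢ = 1.255, Σzᵢ/Kᵢ = 1.360 — both > 1, two phases present.
Iterate (Newton) starting at ψ = 0.5:
  ψ = 0.500: g = -0.0596, g' = -0.502 → ψ = 0.381
  ψ = 0.381: g = 0.0008, g' = -0.521 → ψ = 0.383
Converged at ψ = 0.383.
Then V = ψ·F = 0.3829·340.6 = 130.4 mol/h and L = F − V = 210.2 mol/h.

L = 210.2 mol/h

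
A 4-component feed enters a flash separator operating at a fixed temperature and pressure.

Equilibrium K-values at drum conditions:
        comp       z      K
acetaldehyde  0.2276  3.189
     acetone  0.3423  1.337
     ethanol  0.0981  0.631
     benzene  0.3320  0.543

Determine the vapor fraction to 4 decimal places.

Let ψ = V/F and solve Σ zᵢ(Kᵢ−1)/(1+ψ(Kᵢ−1)) = 0.
Check two-phase: ΣzᵢKᵢ = 1.4256 > 1 and Σzᵢ/Kᵢ = 1.0943 > 1, so g(0) = 0.4256 > 0 and g(1) = -0.0943 < 0.
Iterate (Newton) starting at ψ = 0.5:
  ψ = 0.5000: g = 0.09554, g' = -0.4137 → ψ = 0.7310
  ψ = 0.7310: g = 0.00677, g' = -0.3677 → ψ = 0.7494
Converged at ψ = 0.7494.

ψ = 0.7494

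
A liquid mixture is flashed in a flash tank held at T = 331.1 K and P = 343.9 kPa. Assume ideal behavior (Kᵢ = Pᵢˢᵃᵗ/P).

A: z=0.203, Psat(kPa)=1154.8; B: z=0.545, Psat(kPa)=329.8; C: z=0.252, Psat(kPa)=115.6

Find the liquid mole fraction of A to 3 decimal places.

x_A = 0.106

Raoult's law: Kᵢ = Pᵢˢᵃᵗ/P = Pᵢˢᵃᵗ/343.9.
  K_A = 1154.8/343.9 = 3.35795, K_B = 329.8/343.9 = 0.95900, K_C = 115.6/343.9 = 0.33614
Iterate (Newton) starting at ψ = 0.5:
  ψ = 0.500: g = -0.0535, g' = -0.488 → ψ = 0.390
  ψ = 0.390: g = 0.0008, g' = -0.509 → ψ = 0.392
Converged at ψ = 0.392.
Compositions from xᵢ = zᵢ/(1+ψ(Kᵢ−1)), yᵢ = Kᵢxᵢ:
  A: x = 0.106, y = 0.354
  B: x = 0.554, y = 0.531
  C: x = 0.341, y = 0.114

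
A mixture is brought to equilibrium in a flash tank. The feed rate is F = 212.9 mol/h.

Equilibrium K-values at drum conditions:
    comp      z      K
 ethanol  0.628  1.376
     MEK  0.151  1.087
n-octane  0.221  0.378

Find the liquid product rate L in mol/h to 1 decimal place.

Let ψ = V/F and solve Σ zᵢ(Kᵢ−1)/(1+ψ(Kᵢ−1)) = 0.
Check two-phase: ΣzᵢKᵢ = 1.112 > 1 and Σzᵢ/Kᵢ = 1.180 > 1, so g(0) = 0.112 > 0 and g(1) = -0.180 < 0.
Newton–Raphson from ψ = 0.5:
  ψ = 0.500: g = 0.0118, g' = -0.244 → ψ = 0.549
  ψ = 0.549: g = -0.0004, g' = -0.259 → ψ = 0.547
Converged at ψ = 0.547.
Then V = ψ·F = 0.5471·212.9 = 116.5 mol/h and L = F − V = 96.4 mol/h.

L = 96.4 mol/h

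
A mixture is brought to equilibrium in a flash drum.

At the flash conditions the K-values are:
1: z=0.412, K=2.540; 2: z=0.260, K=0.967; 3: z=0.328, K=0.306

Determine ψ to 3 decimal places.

ψ = 0.502

Rachford–Rice: g(ψ) = Σ zᵢ(Kᵢ−1)/(1+ψ(Kᵢ−1)) = 0.
Feasibility: ΣzᵢKᵢ = 1.398, Σzᵢ/Kᵢ = 1.503 — both > 1, two phases present.
Iterate (Newton) starting at ψ = 0.5:
  ψ = 0.500: g = 0.0011, g' = -0.683 → ψ = 0.502
Converged at ψ = 0.502.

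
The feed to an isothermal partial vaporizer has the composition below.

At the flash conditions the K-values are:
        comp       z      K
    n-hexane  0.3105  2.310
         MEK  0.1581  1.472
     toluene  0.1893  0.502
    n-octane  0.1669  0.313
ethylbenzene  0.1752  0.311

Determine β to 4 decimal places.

β = 0.2202

Let β = V/F and solve Σ zᵢ(Kᵢ−1)/(1+β(Kᵢ−1)) = 0.
Check two-phase: ΣzᵢKᵢ = 1.1517 > 1 and Σzᵢ/Kᵢ = 1.7155 > 1, so g(0) = 0.1517 > 0 and g(1) = -0.7155 < 0.
Newton iteration, β⁰ = 0.67:
  β = 0.6700: g = -0.30483, g' = -0.8346 → β = 0.3048
  β = 0.3048: g = -0.05302, g' = -0.6236 → β = 0.2197
  β = 0.2197: g = 0.00030, g' = -0.6341 → β = 0.2202
Converged at β = 0.2202.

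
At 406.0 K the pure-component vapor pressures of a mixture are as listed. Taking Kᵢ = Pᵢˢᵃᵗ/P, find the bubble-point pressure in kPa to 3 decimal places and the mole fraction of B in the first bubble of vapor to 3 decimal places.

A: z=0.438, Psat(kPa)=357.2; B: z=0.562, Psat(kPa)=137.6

Pbub = 233.785 kPa, y_B = 0.331

At the bubble point ψ → 0, so ΣzᵢKᵢ = 1 with Kᵢ = Pᵢˢᵃᵗ/P ⇒ P = ΣzᵢPᵢˢᵃᵗ.
P = 0.438·357.2 + 0.562·137.6 = 233.785 kPa
yᵢ = zᵢPᵢˢᵃᵗ/P ⇒ y_B = 0.562·137.6/233.785 = 0.331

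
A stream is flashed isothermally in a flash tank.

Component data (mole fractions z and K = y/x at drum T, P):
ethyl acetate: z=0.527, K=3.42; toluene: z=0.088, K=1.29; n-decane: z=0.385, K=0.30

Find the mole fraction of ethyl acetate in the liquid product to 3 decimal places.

x_ethyl acetate = 0.201

Rachford–Rice: g(ψ) = Σ zᵢ(Kᵢ−1)/(1+ψ(Kᵢ−1)) = 0.
Feasibility: ΣzᵢKᵢ = 2.031, Σzᵢ/Kᵢ = 1.506 — both > 1, two phases present.
Newton–Raphson from ψ = 0.31:
  ψ = 0.310: g = 0.4079, g' = -1.321 → ψ = 0.619
  ψ = 0.619: g = 0.0570, g' = -1.087 → ψ = 0.671
  ψ = 0.671: g = -0.0009, g' = -1.124 → ψ = 0.670
Converged at ψ = 0.670.
Compositions from xᵢ = zᵢ/(1+ψ(Kᵢ−1)), yᵢ = Kᵢxᵢ:
  ethyl acetate: x = 0.201, y = 0.687
  toluene: x = 0.074, y = 0.095
  n-decane: x = 0.725, y = 0.218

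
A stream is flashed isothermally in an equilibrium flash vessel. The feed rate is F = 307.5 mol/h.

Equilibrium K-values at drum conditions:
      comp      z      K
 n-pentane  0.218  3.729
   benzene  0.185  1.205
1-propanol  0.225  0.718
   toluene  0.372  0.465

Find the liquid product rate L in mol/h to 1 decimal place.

L = 187.3 mol/h

Newton iteration, ψ⁰ = 0.5:
  ψ = 0.500: g = -0.0596, g' = -0.519 → ψ = 0.385
  ψ = 0.385: g = 0.0032, g' = -0.584 → ψ = 0.391
Converged at ψ = 0.391.
Then V = ψ·F = 0.3909·307.5 = 120.2 mol/h and L = F − V = 187.3 mol/h.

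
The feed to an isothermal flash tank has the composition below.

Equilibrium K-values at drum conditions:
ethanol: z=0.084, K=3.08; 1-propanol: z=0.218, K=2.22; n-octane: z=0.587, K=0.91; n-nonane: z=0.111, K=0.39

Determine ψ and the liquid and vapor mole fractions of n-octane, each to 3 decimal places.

Newton–Raphson from ψ = 0.6:
  ψ = 0.600: g = 0.0686, g' = -0.288 → ψ = 0.838
  ψ = 0.838: g = -0.0005, g' = -0.306 → ψ = 0.837
Converged at ψ = 0.837.
Compositions from xᵢ = zᵢ/(1+ψ(Kᵢ−1)), yᵢ = Kᵢxᵢ:
  ethanol: x = 0.031, y = 0.094
  1-propanol: x = 0.108, y = 0.240
  n-octane: x = 0.635, y = 0.578
  n-nonane: x = 0.227, y = 0.088

ψ = 0.837, x_n-octane = 0.635, y_n-octane = 0.578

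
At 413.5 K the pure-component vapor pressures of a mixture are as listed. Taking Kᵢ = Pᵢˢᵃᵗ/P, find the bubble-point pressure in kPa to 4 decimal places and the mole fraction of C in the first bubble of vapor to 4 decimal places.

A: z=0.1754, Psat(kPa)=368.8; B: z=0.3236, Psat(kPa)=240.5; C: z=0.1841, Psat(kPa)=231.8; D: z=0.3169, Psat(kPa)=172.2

At the bubble point ψ → 0, so ΣzᵢKᵢ = 1 with Kᵢ = Pᵢˢᵃᵗ/P ⇒ P = ΣzᵢPᵢˢᵃᵗ.
P = 0.1754·368.8 + 0.3236·240.5 + 0.1841·231.8 + 0.3169·172.2 = 239.7579 kPa
yᵢ = zᵢPᵢˢᵃᵗ/P ⇒ y_C = 0.1841·231.8/239.7579 = 0.1780

Pbub = 239.7579 kPa, y_C = 0.1780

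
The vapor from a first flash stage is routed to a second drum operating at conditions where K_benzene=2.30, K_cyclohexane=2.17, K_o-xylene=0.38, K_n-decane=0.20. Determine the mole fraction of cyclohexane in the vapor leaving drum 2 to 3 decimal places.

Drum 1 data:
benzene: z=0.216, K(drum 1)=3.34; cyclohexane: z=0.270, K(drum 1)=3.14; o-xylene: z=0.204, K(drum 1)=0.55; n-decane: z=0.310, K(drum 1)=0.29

y_cyclohexane (drum 2) = 0.454

Drum 1:
Let ψ₁ = V/F and solve Σ zᵢ(Kᵢ−1)/(1+ψ₁(Kᵢ−1)) = 0.
g(0) = ΣzᵢKᵢ − 1 = 0.771 and g(1) = 1 − Σzᵢ/Kᵢ = -0.591, so a root lies in (0, 1).
Iterate (Newton) starting at ψ₁ = 0.43:
  ψ₁ = 0.430: g = 0.1222, g' = -1.017 → ψ₁ = 0.550
  ψ₁ = 0.550: g = 0.0031, g' = -0.981 → ψ₁ = 0.553
Converged at ψ₁ = 0.553.
Drum-1 compositions:
  benzene: x = 0.094, y = 0.314
  cyclohexane: x = 0.124, y = 0.388
  o-xylene: x = 0.272, y = 0.149
  n-decane: x = 0.511, y = 0.148
Drum-2 feed = drum-1 vapor: z₂ = (0.3144, 0.3881, 0.1494, 0.1481).
Drum 2:
Material balance + equilibrium reduce to Σ zᵢ(Kᵢ−1)/(1+ψ₂(Kᵢ−1)) = 0.
Check two-phase: ΣzᵢKᵢ = 1.652 > 1 and Σzᵢ/Kᵢ = 1.449 > 1, so g(0) = 0.652 > 0 and g(1) = -0.449 < 0.
Iterate (Newton) starting at ψ₂ = 0.46:
  ψ₂ = 0.460: g = 0.2339, g' = -0.782 → ψ₂ = 0.759
  ψ₂ = 0.759: g = -0.0304, g' = -1.103 → ψ₂ = 0.732
  ψ₂ = 0.732: g = -0.0009, g' = -1.037 → ψ₂ = 0.731
Converged at ψ₂ = 0.731.
  benzene: x = 0.161, y = 0.371
  cyclohexane: x = 0.209, y = 0.454
  o-xylene: x = 0.273, y = 0.104
  n-decane: x = 0.356, y = 0.071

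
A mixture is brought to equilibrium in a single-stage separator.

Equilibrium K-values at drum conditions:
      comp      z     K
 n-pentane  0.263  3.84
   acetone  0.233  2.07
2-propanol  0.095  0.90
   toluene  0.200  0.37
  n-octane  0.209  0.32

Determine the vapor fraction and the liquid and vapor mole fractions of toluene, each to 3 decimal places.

ψ = 0.572, x_toluene = 0.313, y_toluene = 0.116

Newton–Raphson from ψ = 0.33:
  ψ = 0.330: g = 0.2177, g' = -0.999 → ψ = 0.548
  ψ = 0.548: g = 0.0204, g' = -0.862 → ψ = 0.572
Converged at ψ = 0.572.
Compositions from xᵢ = zᵢ/(1+ψ(Kᵢ−1)), yᵢ = Kᵢxᵢ:
  n-pentane: x = 0.100, y = 0.385
  acetone: x = 0.145, y = 0.299
  2-propanol: x = 0.101, y = 0.091
  toluene: x = 0.313, y = 0.116
  n-octane: x = 0.342, y = 0.109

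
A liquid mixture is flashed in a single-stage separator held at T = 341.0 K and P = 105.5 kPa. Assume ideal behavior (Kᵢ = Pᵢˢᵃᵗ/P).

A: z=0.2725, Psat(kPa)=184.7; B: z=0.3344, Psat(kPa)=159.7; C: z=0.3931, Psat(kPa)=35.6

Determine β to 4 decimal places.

Raoult's law: Kᵢ = Pᵢˢᵃᵗ/P = Pᵢˢᵃᵗ/105.5.
  K_A = 184.7/105.5 = 1.750711, K_B = 159.7/105.5 = 1.513744, K_C = 35.6/105.5 = 0.337441
Newton iteration, β⁰ = 0.6:
  β = 0.6000: g = -0.15995, g' = -0.6000 → β = 0.3334
  β = 0.3334: g = -0.02401, g' = -0.4469 → β = 0.2797
  β = 0.2797: g = -0.00041, g' = -0.4324 → β = 0.2787
Converged at β = 0.2787.

β = 0.2787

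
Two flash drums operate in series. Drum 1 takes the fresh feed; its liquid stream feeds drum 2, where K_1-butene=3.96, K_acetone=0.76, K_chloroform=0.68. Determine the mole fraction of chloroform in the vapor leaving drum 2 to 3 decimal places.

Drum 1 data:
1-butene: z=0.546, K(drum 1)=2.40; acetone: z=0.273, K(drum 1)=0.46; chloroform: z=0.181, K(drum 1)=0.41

Drum 1:
Newton iteration, ψ₁⁰ = 0.5:
  ψ₁ = 0.500: g = 0.0962, g' = -0.646 → ψ₁ = 0.649
  ψ₁ = 0.649: g = 0.0006, g' = -0.648 → ψ₁ = 0.650
Converged at ψ₁ = 0.650.
Drum-1 compositions:
  1-butene: x = 0.286, y = 0.686
  acetone: x = 0.421, y = 0.193
  chloroform: x = 0.294, y = 0.120
Drum-2 feed = drum-1 liquid: z₂ = (0.2859, 0.4206, 0.2935).
Drum 2:
Rachford–Rice: g(ψ₂) = Σ zᵢ(Kᵢ−1)/(1+ψ₂(Kᵢ−1)) = 0.
g(0) = ΣzᵢKᵢ − 1 = 0.651 and g(1) = 1 − Σzᵢ/Kᵢ = -0.057, so a root lies in (0, 1).
Newton iteration, ψ₂⁰ = 0.5:
  ψ₂ = 0.500: g = 0.1147, g' = -0.481 → ψ₂ = 0.738
  ψ₂ = 0.738: g = 0.0200, g' = -0.334 → ψ₂ = 0.798
  ψ₂ = 0.798: g = 0.0007, g' = -0.313 → ψ₂ = 0.800
Converged at ψ₂ = 0.800.
  1-butene: x = 0.085, y = 0.336
  acetone: x = 0.521, y = 0.396
  chloroform: x = 0.395, y = 0.268

y_chloroform (drum 2) = 0.268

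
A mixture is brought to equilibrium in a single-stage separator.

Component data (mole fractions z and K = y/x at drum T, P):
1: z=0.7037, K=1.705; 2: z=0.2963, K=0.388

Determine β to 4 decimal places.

β = 0.7296

Material balance + equilibrium reduce to Σ zᵢ(Kᵢ−1)/(1+β(Kᵢ−1)) = 0.
g(0) = ΣzᵢKᵢ − 1 = 0.3148 and g(1) = 1 − Σzᵢ/Kᵢ = -0.1764, so a root lies in (0, 1).
Binary case is linear: z₁(K₁−1)(1+β(K₂−1)) + z₂(K₂−1)(1+β(K₁−1)) = 0
⇒ β = [z₁(K₁−1)+z₂(K₂−1)] / [−(K₁−1)(K₂−1)] = 0.31477/0.43146 = 0.7296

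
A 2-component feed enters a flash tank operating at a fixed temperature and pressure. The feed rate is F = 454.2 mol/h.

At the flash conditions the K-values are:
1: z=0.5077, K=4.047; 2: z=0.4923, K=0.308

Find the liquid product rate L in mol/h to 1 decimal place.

Rachford–Rice: g(β) = Σ zᵢ(Kᵢ−1)/(1+β(Kᵢ−1)) = 0.
Check two-phase: ΣzᵢKᵢ = 2.2063 > 1 and Σzᵢ/Kᵢ = 1.7238 > 1, so g(0) = 1.2063 > 0 and g(1) = -0.7238 < 0.
Newton–Raphson from β = 0.49:
  β = 0.4900: g = 0.10506, g' = -1.2981 → β = 0.5709
  β = 0.5709: g = 0.00148, g' = -1.2723 → β = 0.5721
Converged at β = 0.5721.
Then V = β·F = 0.5721·454.2 = 259.8 mol/h and L = F − V = 194.4 mol/h.

L = 194.4 mol/h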